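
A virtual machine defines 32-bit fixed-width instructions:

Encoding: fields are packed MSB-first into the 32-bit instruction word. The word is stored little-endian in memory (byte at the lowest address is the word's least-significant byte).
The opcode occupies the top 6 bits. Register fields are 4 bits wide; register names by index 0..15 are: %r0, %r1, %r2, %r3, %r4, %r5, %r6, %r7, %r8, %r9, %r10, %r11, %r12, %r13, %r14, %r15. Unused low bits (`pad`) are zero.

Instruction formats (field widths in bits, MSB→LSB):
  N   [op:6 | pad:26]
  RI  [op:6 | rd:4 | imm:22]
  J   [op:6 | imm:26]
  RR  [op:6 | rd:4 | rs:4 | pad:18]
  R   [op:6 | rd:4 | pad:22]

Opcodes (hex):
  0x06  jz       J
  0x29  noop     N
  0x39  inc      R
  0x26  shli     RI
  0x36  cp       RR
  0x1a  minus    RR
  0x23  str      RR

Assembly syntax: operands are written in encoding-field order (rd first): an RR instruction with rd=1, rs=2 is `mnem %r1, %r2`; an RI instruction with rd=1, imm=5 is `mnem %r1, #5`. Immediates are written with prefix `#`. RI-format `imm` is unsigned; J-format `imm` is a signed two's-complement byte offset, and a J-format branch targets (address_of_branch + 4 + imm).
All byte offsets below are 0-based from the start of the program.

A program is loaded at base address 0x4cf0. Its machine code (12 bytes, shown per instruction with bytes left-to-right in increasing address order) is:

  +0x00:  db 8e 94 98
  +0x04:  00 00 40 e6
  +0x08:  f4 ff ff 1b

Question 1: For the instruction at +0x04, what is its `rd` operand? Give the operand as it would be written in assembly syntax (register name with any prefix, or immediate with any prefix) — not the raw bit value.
[04] 00 00 40 e6 → 0xe6400000
  top 6b → 0x39 → inc [R]
  rd: (w>>22)&0xf=0x9 → %r9

%r9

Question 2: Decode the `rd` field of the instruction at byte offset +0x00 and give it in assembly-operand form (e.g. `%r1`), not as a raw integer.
@+00  little-endian(db 8e 94 98) = 0x98948edb
  opcode bits[31:26]=0x26: shli/RI
  rd@[25:22]=0x2 ⇒ %r2
  imm@[21:0]=0x148edb ⇒ #1347291

%r2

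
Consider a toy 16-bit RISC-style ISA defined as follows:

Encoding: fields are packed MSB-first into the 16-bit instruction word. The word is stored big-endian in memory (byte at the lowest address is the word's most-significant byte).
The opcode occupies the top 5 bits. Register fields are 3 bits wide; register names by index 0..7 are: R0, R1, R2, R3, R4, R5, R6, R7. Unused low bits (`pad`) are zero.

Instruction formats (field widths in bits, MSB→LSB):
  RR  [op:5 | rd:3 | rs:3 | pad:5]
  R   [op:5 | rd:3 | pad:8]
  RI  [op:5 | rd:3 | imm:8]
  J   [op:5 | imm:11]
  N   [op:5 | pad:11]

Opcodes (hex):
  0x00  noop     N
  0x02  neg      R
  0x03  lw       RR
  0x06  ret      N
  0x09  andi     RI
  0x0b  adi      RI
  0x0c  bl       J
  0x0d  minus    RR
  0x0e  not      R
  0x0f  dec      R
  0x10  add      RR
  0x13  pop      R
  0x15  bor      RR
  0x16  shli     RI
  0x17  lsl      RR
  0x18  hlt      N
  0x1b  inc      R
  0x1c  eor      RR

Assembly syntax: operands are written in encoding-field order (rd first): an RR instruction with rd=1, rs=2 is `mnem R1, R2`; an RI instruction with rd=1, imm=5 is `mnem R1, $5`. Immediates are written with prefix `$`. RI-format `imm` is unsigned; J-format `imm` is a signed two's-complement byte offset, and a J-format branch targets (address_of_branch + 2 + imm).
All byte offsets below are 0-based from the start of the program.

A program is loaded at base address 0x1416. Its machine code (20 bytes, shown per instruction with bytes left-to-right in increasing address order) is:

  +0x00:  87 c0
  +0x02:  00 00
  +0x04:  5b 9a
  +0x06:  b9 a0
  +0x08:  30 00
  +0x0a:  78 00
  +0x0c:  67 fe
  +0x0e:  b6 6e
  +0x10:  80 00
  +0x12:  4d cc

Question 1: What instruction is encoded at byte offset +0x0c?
bl $-2

+0x0c: 67 fe ⇒ word 0x67fe (big)
  opcode bits[15:11]=0xc: bl/J
  imm@[10:0]=0x7fe (s11→-2) ⇒ $-2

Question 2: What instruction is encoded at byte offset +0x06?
lsl R1, R5

@+06  big-endian(b9 a0) = 0xb9a0
  top 5b → 0x17 → lsl [RR]
  rd@[10:8]=0x1 ⇒ R1
  rs@[7:5]=0x5 ⇒ R5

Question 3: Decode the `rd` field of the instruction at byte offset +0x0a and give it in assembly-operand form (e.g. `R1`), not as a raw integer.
+0x0a: 78 00 ⇒ word 0x7800 (big)
  op=0x7800>>11=0xf ⇒ dec (R)
  [10:8] rd=0 = R0

R0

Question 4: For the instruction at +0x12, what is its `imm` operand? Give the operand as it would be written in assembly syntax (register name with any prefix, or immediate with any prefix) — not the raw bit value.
$204

@+12  big-endian(4d cc) = 0x4dcc
  opcode bits[15:11]=0x9: andi/RI
  rd@[10:8]=0x5 ⇒ R5
  imm@[7:0]=0xcc ⇒ $204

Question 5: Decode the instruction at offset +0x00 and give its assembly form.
add R7, R6

+0x00: 87 c0 ⇒ word 0x87c0 (big)
  opcode bits[15:11]=0x10: add/RR
  [10:8] rd=7 = R7
  [7:5] rs=6 = R6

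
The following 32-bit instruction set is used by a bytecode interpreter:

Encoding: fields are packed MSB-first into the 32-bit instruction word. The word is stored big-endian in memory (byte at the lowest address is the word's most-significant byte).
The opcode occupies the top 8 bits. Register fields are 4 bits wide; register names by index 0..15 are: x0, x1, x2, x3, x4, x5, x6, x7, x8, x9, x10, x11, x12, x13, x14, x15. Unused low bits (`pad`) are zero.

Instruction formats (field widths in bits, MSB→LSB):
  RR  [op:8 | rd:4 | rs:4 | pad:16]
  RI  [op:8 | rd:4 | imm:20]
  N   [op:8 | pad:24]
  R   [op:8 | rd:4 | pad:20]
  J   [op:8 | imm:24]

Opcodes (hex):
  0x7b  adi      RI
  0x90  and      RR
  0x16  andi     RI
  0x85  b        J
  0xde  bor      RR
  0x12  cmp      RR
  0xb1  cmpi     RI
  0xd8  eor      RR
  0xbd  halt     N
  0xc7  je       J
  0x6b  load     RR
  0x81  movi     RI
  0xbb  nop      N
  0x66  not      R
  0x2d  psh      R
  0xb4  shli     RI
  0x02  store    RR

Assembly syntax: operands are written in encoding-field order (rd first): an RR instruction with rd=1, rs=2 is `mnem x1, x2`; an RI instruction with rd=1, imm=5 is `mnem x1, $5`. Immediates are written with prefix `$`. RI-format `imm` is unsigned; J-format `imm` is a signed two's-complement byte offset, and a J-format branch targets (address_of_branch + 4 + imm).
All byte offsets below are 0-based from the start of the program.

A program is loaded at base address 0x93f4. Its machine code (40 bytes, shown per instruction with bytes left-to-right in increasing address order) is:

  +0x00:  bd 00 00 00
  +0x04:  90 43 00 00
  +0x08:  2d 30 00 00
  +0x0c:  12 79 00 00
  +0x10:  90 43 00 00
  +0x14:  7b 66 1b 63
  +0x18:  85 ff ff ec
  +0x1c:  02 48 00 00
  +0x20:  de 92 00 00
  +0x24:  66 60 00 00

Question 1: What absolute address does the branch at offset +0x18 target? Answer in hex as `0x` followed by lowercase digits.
+0x18: 85 ff ff ec ⇒ word 0x85ffffec (big)
  top 8b → 0x85 → b [J]
  imm: (w>>0)&0xffffff=0xffffec (s24→-20) → $-20
  target = base 0x93f4 + off 0x18 + 4 + imm -20 = 0x93fc

0x93fc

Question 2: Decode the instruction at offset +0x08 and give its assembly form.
+0x08: 2d 30 00 00 ⇒ word 0x2d300000 (big)
  op=0x2d300000>>24=0x2d ⇒ psh (R)
  [23:20] rd=3 = x3

psh x3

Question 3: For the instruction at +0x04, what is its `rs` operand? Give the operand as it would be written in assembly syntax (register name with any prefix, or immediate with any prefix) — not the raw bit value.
x3

@+04  big-endian(90 43 00 00) = 0x90430000
  opcode bits[31:24]=0x90: and/RR
  rd: (w>>20)&0xf=0x4 → x4
  rs: (w>>16)&0xf=0x3 → x3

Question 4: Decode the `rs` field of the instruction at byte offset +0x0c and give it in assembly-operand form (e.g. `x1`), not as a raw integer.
off 0x0c: read 12 79 00 00 as big → 0x12790000
  op=0x12790000>>24=0x12 ⇒ cmp (RR)
  [23:20] rd=7 = x7
  [19:16] rs=9 = x9

x9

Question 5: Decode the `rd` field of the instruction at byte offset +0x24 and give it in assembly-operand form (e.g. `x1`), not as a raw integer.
x6

[24] 66 60 00 00 → 0x66600000
  op=0x66600000>>24=0x66 ⇒ not (R)
  rd: (w>>20)&0xf=0x6 → x6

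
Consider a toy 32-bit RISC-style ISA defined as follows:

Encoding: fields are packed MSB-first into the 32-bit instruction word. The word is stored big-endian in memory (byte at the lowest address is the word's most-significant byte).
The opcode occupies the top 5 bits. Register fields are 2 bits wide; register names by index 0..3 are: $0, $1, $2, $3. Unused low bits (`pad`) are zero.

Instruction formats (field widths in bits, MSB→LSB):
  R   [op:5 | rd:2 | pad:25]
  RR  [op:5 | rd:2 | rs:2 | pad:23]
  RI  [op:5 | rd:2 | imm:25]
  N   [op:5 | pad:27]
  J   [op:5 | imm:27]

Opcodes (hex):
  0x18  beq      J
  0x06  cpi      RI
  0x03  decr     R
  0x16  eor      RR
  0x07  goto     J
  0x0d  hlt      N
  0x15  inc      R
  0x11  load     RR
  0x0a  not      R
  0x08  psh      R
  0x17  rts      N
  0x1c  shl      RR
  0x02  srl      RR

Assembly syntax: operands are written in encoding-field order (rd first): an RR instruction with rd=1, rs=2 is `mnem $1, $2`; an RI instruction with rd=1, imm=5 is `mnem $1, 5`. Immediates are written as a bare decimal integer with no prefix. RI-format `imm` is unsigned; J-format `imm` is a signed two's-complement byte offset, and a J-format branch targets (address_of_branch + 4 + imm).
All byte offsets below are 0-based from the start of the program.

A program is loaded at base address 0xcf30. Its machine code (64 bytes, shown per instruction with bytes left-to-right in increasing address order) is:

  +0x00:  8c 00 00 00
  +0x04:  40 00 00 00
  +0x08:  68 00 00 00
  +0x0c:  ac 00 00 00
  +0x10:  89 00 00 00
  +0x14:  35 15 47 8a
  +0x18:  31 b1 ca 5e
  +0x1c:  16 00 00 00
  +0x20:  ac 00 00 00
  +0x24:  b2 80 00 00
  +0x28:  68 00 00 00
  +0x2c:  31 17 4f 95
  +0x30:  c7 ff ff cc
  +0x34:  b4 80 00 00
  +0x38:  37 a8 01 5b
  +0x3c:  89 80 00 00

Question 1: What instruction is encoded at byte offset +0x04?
psh $0

@+04  big-endian(40 00 00 00) = 0x40000000
  opcode bits[31:27]=0x8: psh/R
  rd: (w>>25)&0x3=0x0 → $0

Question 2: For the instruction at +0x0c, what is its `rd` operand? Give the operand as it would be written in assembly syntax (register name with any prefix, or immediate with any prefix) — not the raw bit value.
off 0x0c: read ac 00 00 00 as big → 0xac000000
  top 5b → 0x15 → inc [R]
  rd@[26:25]=0x2 ⇒ $2

$2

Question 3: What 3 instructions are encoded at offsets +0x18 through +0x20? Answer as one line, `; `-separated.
cpi $0, 28428894; srl $3, $0; inc $2

@+18  big-endian(31 b1 ca 5e) = 0x31b1ca5e
  op=0x31b1ca5e>>27=0x6 ⇒ cpi (RI)
  [26:25] rd=0 = $0
  [24:0] imm=28428894 = 28428894
@+1c  big-endian(16 00 00 00) = 0x16000000
  op=0x16000000>>27=0x2 ⇒ srl (RR)
  [26:25] rd=3 = $3
  [24:23] rs=0 = $0
@+20  big-endian(ac 00 00 00) = 0xac000000
  op=0xac000000>>27=0x15 ⇒ inc (R)
  [26:25] rd=2 = $2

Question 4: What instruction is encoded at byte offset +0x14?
+0x14: 35 15 47 8a ⇒ word 0x3515478a (big)
  opcode bits[31:27]=0x6: cpi/RI
  [26:25] rd=2 = $2
  [24:0] imm=18171786 = 18171786

cpi $2, 18171786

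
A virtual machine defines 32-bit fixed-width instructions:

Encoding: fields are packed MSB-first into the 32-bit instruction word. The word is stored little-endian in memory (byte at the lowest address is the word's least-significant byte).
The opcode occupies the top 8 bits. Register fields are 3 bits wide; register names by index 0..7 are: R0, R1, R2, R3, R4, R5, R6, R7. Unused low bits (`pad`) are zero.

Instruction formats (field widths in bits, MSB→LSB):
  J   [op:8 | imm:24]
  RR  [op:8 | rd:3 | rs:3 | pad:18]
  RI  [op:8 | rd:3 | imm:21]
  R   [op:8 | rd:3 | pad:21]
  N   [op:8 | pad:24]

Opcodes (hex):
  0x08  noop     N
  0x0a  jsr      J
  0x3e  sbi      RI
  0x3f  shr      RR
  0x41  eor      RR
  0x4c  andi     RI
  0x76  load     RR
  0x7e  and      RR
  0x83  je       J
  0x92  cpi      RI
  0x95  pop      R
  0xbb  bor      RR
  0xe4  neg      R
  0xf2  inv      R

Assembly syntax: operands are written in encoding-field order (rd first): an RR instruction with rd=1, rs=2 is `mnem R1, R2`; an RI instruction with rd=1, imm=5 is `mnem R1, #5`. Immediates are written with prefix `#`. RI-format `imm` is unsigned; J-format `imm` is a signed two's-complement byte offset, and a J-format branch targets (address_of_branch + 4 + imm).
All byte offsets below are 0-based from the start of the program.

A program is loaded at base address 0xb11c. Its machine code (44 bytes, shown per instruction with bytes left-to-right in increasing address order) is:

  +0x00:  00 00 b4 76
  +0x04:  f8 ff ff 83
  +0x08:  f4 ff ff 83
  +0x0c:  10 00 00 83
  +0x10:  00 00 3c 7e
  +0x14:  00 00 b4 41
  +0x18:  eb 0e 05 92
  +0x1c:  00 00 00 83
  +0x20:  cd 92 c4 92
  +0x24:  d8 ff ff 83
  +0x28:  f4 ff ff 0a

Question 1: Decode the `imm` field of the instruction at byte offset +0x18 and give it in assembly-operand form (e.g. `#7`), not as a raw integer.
+0x18: eb 0e 05 92 ⇒ word 0x92050eeb (little)
  opcode bits[31:24]=0x92: cpi/RI
  rd: (w>>21)&0x7=0x0 → R0
  imm: (w>>0)&0x1fffff=0x50eeb → #331499

#331499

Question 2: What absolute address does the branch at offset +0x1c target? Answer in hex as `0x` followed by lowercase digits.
[1c] 00 00 00 83 → 0x83000000
  top 8b → 0x83 → je [J]
  imm@[23:0]=0x0 ⇒ #0
  target = base 0xb11c + off 0x1c + 4 + imm 0 = 0xb13c

0xb13c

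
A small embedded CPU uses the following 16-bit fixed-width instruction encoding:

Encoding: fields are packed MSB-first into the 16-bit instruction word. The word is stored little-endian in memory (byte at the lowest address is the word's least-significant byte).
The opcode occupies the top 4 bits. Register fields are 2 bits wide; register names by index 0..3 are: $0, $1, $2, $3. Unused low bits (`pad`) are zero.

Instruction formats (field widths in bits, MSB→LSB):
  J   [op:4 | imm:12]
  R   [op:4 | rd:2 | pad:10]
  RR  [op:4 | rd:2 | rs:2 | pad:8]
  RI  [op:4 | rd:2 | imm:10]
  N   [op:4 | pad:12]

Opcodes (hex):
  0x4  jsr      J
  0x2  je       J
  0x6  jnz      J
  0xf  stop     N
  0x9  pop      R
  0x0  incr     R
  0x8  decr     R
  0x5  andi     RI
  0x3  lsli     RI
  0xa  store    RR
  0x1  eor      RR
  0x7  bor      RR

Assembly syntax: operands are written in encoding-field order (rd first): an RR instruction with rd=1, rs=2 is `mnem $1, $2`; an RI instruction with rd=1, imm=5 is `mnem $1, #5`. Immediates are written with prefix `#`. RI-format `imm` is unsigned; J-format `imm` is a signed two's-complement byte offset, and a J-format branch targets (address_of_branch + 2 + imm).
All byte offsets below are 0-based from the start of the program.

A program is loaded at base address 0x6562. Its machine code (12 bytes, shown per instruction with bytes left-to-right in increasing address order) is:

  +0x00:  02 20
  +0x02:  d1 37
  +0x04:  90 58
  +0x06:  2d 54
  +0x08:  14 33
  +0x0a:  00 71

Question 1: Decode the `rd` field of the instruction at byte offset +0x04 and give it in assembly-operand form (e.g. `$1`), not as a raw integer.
off 0x04: read 90 58 as little → 0x5890
  op=0x5890>>12=0x5 ⇒ andi (RI)
  rd: (w>>10)&0x3=0x2 → $2
  imm: (w>>0)&0x3ff=0x90 → #144

$2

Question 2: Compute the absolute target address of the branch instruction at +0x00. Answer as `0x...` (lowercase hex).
0x6566

+0x00: 02 20 ⇒ word 0x2002 (little)
  top 4b → 0x2 → je [J]
  [11:0] imm=2 = #2
  target = base 0x6562 + off 0x00 + 2 + imm 2 = 0x6566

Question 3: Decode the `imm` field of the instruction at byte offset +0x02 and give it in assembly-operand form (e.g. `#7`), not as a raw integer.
#977

@+02  little-endian(d1 37) = 0x37d1
  op=0x37d1>>12=0x3 ⇒ lsli (RI)
  rd@[11:10]=0x1 ⇒ $1
  imm@[9:0]=0x3d1 ⇒ #977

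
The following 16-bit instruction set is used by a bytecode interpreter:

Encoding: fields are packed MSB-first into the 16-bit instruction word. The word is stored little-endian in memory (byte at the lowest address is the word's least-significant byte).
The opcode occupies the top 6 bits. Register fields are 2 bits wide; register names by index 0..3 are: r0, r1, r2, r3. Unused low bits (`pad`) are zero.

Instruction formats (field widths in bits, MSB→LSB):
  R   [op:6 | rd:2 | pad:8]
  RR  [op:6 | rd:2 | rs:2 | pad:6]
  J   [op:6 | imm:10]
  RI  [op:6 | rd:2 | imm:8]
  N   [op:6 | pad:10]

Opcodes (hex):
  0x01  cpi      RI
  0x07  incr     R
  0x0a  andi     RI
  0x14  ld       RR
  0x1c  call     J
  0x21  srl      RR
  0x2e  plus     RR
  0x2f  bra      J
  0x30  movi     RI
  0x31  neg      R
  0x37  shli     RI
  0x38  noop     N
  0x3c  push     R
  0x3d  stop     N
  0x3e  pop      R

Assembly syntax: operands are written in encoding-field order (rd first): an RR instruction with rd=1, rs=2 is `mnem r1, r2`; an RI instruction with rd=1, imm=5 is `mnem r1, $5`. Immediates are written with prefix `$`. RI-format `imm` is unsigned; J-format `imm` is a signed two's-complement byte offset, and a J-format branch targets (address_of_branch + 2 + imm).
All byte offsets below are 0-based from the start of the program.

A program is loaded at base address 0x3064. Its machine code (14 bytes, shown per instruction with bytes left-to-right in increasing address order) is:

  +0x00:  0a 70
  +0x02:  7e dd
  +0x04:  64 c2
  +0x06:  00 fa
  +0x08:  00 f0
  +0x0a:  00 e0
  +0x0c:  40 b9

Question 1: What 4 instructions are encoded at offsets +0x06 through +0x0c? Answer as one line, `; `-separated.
off 0x06: read 00 fa as little → 0xfa00
  op=0xfa00>>10=0x3e ⇒ pop (R)
  rd@[9:8]=0x2 ⇒ r2
off 0x08: read 00 f0 as little → 0xf000
  op=0xf000>>10=0x3c ⇒ push (R)
  rd@[9:8]=0x0 ⇒ r0
off 0x0a: read 00 e0 as little → 0xe000
  op=0xe000>>10=0x38 ⇒ noop (N)
off 0x0c: read 40 b9 as little → 0xb940
  op=0xb940>>10=0x2e ⇒ plus (RR)
  rd@[9:8]=0x1 ⇒ r1
  rs@[7:6]=0x1 ⇒ r1

pop r2; push r0; noop; plus r1, r1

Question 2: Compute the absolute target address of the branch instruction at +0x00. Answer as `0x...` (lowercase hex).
off 0x00: read 0a 70 as little → 0x700a
  opcode bits[15:10]=0x1c: call/J
  imm: (w>>0)&0x3ff=0xa → $10
  target = base 0x3064 + off 0x00 + 2 + imm 10 = 0x3070

0x3070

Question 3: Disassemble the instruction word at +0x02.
[02] 7e dd → 0xdd7e
  op=0xdd7e>>10=0x37 ⇒ shli (RI)
  rd: (w>>8)&0x3=0x1 → r1
  imm: (w>>0)&0xff=0x7e → $126

shli r1, $126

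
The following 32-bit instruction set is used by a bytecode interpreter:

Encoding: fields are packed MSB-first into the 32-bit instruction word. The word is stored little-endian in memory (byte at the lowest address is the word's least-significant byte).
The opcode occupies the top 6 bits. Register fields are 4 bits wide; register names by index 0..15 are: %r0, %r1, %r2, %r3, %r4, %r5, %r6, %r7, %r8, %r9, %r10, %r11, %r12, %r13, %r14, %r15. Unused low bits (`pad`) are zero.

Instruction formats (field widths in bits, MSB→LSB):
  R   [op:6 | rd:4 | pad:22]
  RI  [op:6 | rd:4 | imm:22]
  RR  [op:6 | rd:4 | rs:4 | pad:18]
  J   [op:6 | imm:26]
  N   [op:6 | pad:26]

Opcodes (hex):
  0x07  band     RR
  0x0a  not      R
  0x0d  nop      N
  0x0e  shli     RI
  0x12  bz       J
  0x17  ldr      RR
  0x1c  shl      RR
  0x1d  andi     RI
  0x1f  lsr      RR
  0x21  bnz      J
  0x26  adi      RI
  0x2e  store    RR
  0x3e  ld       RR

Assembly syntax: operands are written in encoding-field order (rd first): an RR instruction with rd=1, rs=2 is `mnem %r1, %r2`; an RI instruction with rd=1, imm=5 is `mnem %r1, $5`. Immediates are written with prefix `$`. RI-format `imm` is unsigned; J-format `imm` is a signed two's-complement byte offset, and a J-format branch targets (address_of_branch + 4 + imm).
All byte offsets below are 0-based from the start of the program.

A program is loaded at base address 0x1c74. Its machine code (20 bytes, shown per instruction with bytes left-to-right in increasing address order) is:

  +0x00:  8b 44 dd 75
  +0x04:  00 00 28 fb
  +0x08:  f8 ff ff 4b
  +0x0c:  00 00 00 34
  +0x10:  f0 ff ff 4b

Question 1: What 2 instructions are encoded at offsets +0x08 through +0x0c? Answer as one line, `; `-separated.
bz $-8; nop

off 0x08: read f8 ff ff 4b as little → 0x4bfffff8
  op=0x4bfffff8>>26=0x12 ⇒ bz (J)
  imm@[25:0]=0x3fffff8 (s26→-8) ⇒ $-8
off 0x0c: read 00 00 00 34 as little → 0x34000000
  op=0x34000000>>26=0xd ⇒ nop (N)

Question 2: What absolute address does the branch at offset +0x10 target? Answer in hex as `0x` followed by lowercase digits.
0x1c78

@+10  little-endian(f0 ff ff 4b) = 0x4bfffff0
  top 6b → 0x12 → bz [J]
  imm@[25:0]=0x3fffff0 (s26→-16) ⇒ $-16
  target = base 0x1c74 + off 0x10 + 4 + imm -16 = 0x1c78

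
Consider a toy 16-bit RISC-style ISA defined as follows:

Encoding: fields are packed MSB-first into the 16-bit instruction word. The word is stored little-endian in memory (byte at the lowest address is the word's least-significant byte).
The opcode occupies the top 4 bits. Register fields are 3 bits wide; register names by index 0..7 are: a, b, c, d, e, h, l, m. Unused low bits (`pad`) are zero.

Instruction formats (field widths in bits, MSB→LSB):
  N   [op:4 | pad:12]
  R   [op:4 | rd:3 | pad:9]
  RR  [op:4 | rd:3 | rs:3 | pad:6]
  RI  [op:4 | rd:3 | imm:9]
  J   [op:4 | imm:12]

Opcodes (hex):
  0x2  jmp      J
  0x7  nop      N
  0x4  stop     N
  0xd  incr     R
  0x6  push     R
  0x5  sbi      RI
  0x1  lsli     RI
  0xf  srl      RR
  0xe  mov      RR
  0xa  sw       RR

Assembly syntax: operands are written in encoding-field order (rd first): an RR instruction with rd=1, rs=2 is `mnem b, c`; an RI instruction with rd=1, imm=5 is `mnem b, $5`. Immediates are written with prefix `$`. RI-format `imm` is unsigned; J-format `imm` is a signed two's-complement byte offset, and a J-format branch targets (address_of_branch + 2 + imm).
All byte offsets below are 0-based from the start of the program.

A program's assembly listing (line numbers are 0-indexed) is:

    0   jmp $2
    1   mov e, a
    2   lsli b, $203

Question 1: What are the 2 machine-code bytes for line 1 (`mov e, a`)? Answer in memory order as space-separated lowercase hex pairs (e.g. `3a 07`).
L1: mov op=0xe:4|rd=4:3|rs=0:3|pad=0:6 ⇒ 0xe800 ⇒ little 00 e8

00 e8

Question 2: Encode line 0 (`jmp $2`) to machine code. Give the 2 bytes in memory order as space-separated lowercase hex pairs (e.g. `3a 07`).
0. jmp fields op=0x2:4|imm=2:12 → word 2002h → 02 20

02 20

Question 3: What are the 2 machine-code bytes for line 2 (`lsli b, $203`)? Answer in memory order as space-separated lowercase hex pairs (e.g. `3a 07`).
cb 12

line 2 (lsli): pack op=0x1:4|rd=1:3|imm=203:9 = 0x12cb; little→ cb 12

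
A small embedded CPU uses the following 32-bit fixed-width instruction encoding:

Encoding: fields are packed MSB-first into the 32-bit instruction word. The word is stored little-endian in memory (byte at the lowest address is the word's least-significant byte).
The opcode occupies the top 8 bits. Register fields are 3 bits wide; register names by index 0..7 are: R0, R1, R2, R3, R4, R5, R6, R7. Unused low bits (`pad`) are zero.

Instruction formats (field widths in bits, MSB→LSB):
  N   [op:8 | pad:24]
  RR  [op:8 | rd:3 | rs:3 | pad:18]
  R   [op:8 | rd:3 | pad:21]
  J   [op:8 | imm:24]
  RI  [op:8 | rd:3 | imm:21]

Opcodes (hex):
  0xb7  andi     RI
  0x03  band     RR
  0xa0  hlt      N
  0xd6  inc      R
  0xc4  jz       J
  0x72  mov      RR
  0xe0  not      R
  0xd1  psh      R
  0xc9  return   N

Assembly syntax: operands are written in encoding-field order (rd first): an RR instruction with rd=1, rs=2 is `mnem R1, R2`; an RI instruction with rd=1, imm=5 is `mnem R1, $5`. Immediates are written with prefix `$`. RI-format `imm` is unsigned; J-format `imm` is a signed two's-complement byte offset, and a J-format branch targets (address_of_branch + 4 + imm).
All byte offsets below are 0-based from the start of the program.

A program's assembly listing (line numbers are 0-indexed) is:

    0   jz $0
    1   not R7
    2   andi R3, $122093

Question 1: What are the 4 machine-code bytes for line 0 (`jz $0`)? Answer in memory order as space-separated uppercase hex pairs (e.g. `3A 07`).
L0: jz op=0xc4:8|imm=0:24 ⇒ 0xc4000000 ⇒ little 00 00 00 c4

00 00 00 C4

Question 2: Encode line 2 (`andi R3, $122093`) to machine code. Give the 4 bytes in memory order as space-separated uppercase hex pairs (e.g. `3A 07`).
2. andi fields op=0xb7:8|rd=3:3|imm=122093:21 → word b761dcedh → ed dc 61 b7

ED DC 61 B7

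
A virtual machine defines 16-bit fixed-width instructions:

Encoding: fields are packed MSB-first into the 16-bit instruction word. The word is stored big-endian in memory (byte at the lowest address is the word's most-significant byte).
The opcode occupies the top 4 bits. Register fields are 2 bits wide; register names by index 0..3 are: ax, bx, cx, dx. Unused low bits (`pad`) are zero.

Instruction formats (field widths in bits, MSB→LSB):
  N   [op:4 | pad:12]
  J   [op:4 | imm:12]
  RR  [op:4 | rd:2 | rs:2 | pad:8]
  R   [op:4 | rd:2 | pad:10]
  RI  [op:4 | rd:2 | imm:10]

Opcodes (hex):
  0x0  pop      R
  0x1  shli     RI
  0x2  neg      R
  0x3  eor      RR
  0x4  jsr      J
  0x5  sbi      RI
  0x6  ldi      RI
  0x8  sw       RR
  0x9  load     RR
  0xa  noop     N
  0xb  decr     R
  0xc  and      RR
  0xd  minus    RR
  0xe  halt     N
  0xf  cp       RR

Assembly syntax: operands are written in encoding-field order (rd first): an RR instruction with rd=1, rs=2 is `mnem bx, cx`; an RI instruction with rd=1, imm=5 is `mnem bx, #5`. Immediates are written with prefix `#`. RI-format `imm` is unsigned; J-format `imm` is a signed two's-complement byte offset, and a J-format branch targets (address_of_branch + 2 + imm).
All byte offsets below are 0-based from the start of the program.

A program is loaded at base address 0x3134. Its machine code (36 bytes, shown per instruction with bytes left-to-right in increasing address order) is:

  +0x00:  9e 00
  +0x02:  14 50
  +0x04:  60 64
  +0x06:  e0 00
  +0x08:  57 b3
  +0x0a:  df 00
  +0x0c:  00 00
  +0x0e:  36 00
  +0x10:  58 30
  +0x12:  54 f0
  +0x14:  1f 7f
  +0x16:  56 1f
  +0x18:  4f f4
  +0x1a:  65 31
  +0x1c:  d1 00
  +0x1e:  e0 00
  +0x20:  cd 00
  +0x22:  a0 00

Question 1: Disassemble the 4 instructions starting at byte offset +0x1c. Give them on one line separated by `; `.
[1c] d1 00 → 0xd100
  op=0xd100>>12=0xd ⇒ minus (RR)
  rd: (w>>10)&0x3=0x0 → ax
  rs: (w>>8)&0x3=0x1 → bx
[1e] e0 00 → 0xe000
  op=0xe000>>12=0xe ⇒ halt (N)
[20] cd 00 → 0xcd00
  op=0xcd00>>12=0xc ⇒ and (RR)
  rd: (w>>10)&0x3=0x3 → dx
  rs: (w>>8)&0x3=0x1 → bx
[22] a0 00 → 0xa000
  op=0xa000>>12=0xa ⇒ noop (N)

minus ax, bx; halt; and dx, bx; noop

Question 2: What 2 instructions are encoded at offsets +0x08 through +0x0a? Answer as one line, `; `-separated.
sbi bx, #947; minus dx, dx

@+08  big-endian(57 b3) = 0x57b3
  opcode bits[15:12]=0x5: sbi/RI
  rd: (w>>10)&0x3=0x1 → bx
  imm: (w>>0)&0x3ff=0x3b3 → #947
@+0a  big-endian(df 00) = 0xdf00
  opcode bits[15:12]=0xd: minus/RR
  rd: (w>>10)&0x3=0x3 → dx
  rs: (w>>8)&0x3=0x3 → dx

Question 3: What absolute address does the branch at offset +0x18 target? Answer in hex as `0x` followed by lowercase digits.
0x3142

[18] 4f f4 → 0x4ff4
  opcode bits[15:12]=0x4: jsr/J
  imm@[11:0]=0xff4 (s12→-12) ⇒ #-12
  target = base 0x3134 + off 0x18 + 2 + imm -12 = 0x3142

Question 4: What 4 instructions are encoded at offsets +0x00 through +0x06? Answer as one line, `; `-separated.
load dx, cx; shli bx, #80; ldi ax, #100; halt

@+00  big-endian(9e 00) = 0x9e00
  op=0x9e00>>12=0x9 ⇒ load (RR)
  rd: (w>>10)&0x3=0x3 → dx
  rs: (w>>8)&0x3=0x2 → cx
@+02  big-endian(14 50) = 0x1450
  op=0x1450>>12=0x1 ⇒ shli (RI)
  rd: (w>>10)&0x3=0x1 → bx
  imm: (w>>0)&0x3ff=0x50 → #80
@+04  big-endian(60 64) = 0x6064
  op=0x6064>>12=0x6 ⇒ ldi (RI)
  rd: (w>>10)&0x3=0x0 → ax
  imm: (w>>0)&0x3ff=0x64 → #100
@+06  big-endian(e0 00) = 0xe000
  op=0xe000>>12=0xe ⇒ halt (N)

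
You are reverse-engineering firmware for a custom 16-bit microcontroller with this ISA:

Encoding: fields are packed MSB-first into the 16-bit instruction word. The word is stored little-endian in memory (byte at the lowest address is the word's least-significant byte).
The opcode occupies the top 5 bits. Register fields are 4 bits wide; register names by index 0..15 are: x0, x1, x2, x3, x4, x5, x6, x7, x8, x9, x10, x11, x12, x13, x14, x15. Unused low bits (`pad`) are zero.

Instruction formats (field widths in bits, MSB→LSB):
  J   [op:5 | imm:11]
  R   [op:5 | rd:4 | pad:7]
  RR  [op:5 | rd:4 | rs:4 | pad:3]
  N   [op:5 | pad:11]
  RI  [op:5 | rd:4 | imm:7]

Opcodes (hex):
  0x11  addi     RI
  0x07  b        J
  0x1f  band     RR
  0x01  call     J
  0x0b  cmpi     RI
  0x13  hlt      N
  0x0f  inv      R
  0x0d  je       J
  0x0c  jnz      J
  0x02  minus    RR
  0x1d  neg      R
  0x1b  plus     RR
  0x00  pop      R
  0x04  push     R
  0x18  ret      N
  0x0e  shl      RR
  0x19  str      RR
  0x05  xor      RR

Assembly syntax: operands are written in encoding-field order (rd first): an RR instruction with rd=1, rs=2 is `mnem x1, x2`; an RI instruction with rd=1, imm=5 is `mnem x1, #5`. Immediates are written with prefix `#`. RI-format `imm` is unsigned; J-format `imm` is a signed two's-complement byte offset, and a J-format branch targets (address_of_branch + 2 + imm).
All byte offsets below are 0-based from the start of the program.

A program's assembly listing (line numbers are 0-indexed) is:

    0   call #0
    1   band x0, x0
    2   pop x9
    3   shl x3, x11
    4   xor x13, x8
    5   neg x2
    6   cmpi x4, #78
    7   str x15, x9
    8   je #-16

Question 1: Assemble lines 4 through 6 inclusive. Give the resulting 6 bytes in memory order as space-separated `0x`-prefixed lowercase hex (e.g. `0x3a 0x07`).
0xc0 0x2e 0x00 0xe9 0x4e 0x5a

4. xor fields op=0x5:5|rd=13:4|rs=8:4|pad=0:3 → word 2ec0h → c0 2e
5. neg fields op=0x1d:5|rd=2:4|pad=0:7 → word e900h → 00 e9
6. cmpi fields op=0xb:5|rd=4:4|imm=78:7 → word 5a4eh → 4e 5a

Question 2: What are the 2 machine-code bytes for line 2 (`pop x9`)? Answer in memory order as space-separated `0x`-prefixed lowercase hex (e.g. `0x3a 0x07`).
0x80 0x04

L2: pop op=0x0:5|rd=9:4|pad=0:7 ⇒ 0x0480 ⇒ little 80 04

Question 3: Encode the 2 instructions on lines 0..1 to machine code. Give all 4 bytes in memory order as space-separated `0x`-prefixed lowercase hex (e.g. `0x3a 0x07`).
0x00 0x08 0x00 0xf8

0. call fields op=0x1:5|imm=0:11 → word 0800h → 00 08
1. band fields op=0x1f:5|rd=0:4|rs=0:4|pad=0:3 → word f800h → 00 f8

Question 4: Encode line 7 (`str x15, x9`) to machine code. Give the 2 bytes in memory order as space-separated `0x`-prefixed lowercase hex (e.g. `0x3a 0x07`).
L7: str op=0x19:5|rd=15:4|rs=9:4|pad=0:3 ⇒ 0xcfc8 ⇒ little c8 cf

0xc8 0xcf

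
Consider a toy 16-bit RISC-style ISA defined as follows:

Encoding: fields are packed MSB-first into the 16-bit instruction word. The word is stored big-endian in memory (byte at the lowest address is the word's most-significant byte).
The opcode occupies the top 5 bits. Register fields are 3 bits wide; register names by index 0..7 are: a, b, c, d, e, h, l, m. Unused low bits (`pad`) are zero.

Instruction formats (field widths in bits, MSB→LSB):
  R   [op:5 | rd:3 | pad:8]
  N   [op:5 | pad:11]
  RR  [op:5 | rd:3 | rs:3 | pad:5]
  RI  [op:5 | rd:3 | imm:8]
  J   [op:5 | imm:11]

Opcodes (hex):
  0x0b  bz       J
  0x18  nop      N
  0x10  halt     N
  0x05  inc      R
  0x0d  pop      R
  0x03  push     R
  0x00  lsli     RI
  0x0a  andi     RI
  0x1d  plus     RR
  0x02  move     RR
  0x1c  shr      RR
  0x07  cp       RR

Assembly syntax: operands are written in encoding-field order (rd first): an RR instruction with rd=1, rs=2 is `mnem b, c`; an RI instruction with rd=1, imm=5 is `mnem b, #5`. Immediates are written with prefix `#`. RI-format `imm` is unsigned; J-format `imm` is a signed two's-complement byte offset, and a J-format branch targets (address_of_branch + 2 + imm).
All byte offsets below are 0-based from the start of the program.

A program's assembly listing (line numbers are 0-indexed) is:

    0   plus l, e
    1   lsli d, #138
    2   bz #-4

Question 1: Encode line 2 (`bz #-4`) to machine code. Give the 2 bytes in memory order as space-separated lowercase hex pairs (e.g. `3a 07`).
5f fc

line 2 (bz): pack op=0xb:5|imm=-4:11 = 0x5ffc; big→ 5f fc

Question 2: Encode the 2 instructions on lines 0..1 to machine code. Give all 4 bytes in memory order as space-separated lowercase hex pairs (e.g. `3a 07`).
ee 80 03 8a

0. plus fields op=0x1d:5|rd=6:3|rs=4:3|pad=0:5 → word ee80h → ee 80
1. lsli fields op=0x0:5|rd=3:3|imm=138:8 → word 038ah → 03 8a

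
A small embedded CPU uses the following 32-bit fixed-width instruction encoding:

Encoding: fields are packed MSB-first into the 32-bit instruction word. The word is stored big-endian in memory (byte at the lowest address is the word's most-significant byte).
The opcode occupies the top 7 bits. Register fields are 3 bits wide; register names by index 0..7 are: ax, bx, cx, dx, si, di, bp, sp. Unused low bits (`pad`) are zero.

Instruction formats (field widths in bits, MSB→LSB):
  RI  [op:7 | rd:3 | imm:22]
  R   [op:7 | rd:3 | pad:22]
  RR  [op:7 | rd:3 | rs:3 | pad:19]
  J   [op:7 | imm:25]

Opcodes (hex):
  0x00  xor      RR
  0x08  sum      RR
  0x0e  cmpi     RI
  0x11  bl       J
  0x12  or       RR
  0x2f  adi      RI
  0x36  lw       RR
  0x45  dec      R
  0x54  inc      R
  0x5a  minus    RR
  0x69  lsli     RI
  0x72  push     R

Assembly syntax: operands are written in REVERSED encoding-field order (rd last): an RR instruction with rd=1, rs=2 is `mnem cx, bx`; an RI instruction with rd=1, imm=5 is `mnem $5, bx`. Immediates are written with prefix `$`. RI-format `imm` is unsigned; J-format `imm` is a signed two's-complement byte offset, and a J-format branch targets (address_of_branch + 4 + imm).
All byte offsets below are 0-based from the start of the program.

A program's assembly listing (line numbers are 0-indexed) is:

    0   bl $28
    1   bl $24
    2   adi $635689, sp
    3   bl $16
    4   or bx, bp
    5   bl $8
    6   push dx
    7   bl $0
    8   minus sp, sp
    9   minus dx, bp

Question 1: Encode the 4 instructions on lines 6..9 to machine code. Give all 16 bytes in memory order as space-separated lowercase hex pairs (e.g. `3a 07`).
e4 c0 00 00 22 00 00 00 b5 f8 00 00 b5 98 00 00

line 6 (push): pack op=0x72:7|rd=3:3|pad=0:22 = 0xe4c00000; big→ e4 c0 00 00
line 7 (bl): pack op=0x11:7|imm=0:25 = 0x22000000; big→ 22 00 00 00
line 8 (minus): pack op=0x5a:7|rd=7:3|rs=7:3|pad=0:19 = 0xb5f80000; big→ b5 f8 00 00
line 9 (minus): pack op=0x5a:7|rd=6:3|rs=3:3|pad=0:19 = 0xb5980000; big→ b5 98 00 00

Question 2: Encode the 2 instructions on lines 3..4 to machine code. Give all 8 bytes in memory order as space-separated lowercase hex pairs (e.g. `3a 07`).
L3: bl op=0x11:7|imm=16:25 ⇒ 0x22000010 ⇒ big 22 00 00 10
L4: or op=0x12:7|rd=6:3|rs=1:3|pad=0:19 ⇒ 0x25880000 ⇒ big 25 88 00 00

22 00 00 10 25 88 00 00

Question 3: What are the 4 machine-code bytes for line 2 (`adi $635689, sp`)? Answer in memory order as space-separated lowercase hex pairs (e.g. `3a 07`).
5f c9 b3 29

2. adi fields op=0x2f:7|rd=7:3|imm=635689:22 → word 5fc9b329h → 5f c9 b3 29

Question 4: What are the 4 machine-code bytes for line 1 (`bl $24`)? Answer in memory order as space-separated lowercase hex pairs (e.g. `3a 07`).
line 1 (bl): pack op=0x11:7|imm=24:25 = 0x22000018; big→ 22 00 00 18

22 00 00 18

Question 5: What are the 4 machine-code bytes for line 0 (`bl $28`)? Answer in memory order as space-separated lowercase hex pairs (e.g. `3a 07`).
0. bl fields op=0x11:7|imm=28:25 → word 2200001ch → 22 00 00 1c

22 00 00 1c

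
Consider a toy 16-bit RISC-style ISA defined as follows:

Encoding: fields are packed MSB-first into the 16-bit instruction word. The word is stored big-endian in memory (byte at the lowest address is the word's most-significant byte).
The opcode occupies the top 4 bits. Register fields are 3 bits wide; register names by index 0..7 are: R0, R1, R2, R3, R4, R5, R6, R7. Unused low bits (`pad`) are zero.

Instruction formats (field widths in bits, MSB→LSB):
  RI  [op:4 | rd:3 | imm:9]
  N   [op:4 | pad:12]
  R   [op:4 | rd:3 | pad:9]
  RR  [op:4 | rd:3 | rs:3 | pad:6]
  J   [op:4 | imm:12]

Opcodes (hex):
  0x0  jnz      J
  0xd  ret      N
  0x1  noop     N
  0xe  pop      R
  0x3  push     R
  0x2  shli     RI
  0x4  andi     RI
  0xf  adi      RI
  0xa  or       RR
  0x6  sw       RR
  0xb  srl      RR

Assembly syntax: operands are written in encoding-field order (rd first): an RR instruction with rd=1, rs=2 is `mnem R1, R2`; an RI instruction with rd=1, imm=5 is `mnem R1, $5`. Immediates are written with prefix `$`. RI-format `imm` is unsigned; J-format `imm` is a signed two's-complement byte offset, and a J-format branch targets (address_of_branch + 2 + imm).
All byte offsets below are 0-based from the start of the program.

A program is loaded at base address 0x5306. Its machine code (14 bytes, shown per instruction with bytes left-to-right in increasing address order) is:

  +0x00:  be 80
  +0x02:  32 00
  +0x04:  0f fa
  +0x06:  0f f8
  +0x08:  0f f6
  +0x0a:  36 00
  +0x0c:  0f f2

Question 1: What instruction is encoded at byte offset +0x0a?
off 0x0a: read 36 00 as big → 0x3600
  opcode bits[15:12]=0x3: push/R
  [11:9] rd=3 = R3

push R3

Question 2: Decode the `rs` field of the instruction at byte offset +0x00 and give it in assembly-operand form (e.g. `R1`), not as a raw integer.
R2

@+00  big-endian(be 80) = 0xbe80
  op=0xbe80>>12=0xb ⇒ srl (RR)
  rd@[11:9]=0x7 ⇒ R7
  rs@[8:6]=0x2 ⇒ R2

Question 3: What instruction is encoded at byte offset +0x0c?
jnz $-14

+0x0c: 0f f2 ⇒ word 0x0ff2 (big)
  opcode bits[15:12]=0x0: jnz/J
  [11:0] imm=4082 (s12→-14) = $-14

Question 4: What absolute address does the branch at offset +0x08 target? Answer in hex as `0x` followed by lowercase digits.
0x5306

@+08  big-endian(0f f6) = 0x0ff6
  opcode bits[15:12]=0x0: jnz/J
  imm: (w>>0)&0xfff=0xff6 (s12→-10) → $-10
  target = base 0x5306 + off 0x08 + 2 + imm -10 = 0x5306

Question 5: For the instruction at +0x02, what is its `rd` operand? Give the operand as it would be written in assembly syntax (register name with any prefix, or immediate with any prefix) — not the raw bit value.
R1

off 0x02: read 32 00 as big → 0x3200
  opcode bits[15:12]=0x3: push/R
  [11:9] rd=1 = R1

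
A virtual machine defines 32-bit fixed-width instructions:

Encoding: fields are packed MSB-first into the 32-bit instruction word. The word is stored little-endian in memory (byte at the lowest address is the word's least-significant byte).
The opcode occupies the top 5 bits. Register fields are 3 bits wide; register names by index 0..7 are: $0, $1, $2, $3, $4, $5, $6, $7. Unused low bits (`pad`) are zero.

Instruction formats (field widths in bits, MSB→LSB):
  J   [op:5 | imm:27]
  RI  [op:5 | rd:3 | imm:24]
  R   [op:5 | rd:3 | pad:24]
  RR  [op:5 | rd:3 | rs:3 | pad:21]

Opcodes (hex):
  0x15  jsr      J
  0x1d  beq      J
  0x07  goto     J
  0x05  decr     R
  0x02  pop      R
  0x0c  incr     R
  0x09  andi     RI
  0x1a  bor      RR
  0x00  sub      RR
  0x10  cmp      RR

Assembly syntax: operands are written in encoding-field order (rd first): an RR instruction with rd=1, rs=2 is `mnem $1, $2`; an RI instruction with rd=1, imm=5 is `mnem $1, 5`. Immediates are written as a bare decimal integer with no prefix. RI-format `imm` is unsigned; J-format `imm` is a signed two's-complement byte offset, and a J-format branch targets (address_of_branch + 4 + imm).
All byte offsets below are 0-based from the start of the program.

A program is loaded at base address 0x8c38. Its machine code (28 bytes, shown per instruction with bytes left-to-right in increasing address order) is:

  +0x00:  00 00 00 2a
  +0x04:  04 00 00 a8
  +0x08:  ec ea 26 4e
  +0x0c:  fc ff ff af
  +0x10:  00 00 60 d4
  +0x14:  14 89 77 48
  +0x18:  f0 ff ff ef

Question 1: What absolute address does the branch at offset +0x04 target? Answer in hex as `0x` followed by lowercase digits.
0x8c44

@+04  little-endian(04 00 00 a8) = 0xa8000004
  top 5b → 0x15 → jsr [J]
  [26:0] imm=4 = 4
  target = base 0x8c38 + off 0x04 + 4 + imm 4 = 0x8c44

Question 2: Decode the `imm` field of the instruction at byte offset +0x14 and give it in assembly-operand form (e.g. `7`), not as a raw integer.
@+14  little-endian(14 89 77 48) = 0x48778914
  opcode bits[31:27]=0x9: andi/RI
  rd@[26:24]=0x0 ⇒ $0
  imm@[23:0]=0x778914 ⇒ 7833876

7833876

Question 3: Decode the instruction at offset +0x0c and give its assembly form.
@+0c  little-endian(fc ff ff af) = 0xaffffffc
  opcode bits[31:27]=0x15: jsr/J
  imm: (w>>0)&0x7ffffff=0x7fffffc (s27→-4) → -4

jsr -4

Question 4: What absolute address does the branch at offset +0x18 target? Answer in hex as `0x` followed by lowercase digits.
@+18  little-endian(f0 ff ff ef) = 0xeffffff0
  op=0xeffffff0>>27=0x1d ⇒ beq (J)
  imm: (w>>0)&0x7ffffff=0x7fffff0 (s27→-16) → -16
  target = base 0x8c38 + off 0x18 + 4 + imm -16 = 0x8c44

0x8c44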